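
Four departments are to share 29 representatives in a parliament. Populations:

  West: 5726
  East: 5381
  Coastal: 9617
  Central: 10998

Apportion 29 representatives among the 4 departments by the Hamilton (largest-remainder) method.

The standard divisor is 31722/29 ≈ 1093.862.
Standard quotas: West 5.2347, East 4.9193, Coastal 8.7918, Central 10.0543.
Lower quotas: West 5, East 4, Coastal 8, Central 10 (sum 27, leaving 2 seats).
Remainders in descending order: East 0.9193, Coastal 0.7918, West 0.2347, Central 0.0543.
Largest remainders: East, Coastal receive the extra seats.

West: 5, East: 5, Coastal: 9, Central: 10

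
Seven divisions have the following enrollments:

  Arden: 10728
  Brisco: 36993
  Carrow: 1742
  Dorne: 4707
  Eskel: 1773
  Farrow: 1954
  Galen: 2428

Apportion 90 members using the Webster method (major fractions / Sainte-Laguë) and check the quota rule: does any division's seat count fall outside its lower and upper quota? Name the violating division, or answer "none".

Brisco

Standard quotas: Arden 16.005, Brisco 55.191, Carrow 2.599, Dorne 7.022, Eskel 2.645, Farrow 2.915, Galen 3.622.
Webster allocation: Arden 16, Brisco 54, Carrow 3, Dorne 7, Eskel 3, Farrow 3, Galen 4.
Brisco has quota 55.191 (lower 55, upper 56) but receives 54 — outside the quota interval.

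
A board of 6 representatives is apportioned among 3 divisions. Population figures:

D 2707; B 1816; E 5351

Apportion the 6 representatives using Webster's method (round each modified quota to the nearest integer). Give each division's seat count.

Standard divisor 9874/6 ≈ 1645.667; standard quotas: D 1.645, B 1.104, E 3.252.
Rounding to the nearest integer gives D 2, B 1, E 3 — total 6, matching the house size, so no adjustment is needed.

D 2; B 1; E 3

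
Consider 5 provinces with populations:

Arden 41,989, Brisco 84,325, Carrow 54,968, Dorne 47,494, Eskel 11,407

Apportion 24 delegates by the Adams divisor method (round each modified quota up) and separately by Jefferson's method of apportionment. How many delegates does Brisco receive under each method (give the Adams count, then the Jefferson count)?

Adams: Arden 4, Brisco 8, Carrow 5, Dorne 5, Eskel 2.
Jefferson: Arden 4, Brisco 9, Carrow 5, Dorne 5, Eskel 1.
Brisco gets 8 under Adams and 9 under Jefferson.

8 and 9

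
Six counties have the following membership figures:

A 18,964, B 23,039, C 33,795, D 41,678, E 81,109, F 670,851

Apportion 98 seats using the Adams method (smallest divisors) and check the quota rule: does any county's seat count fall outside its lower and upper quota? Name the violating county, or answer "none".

F

Standard quotas: A 2.138, B 2.597, C 3.809, D 4.698, E 9.142, F 75.616.
Adams allocation: A 3, B 3, C 4, D 5, E 9, F 74.
F has quota 75.616 (lower 75, upper 76) but receives 74 — outside the quota interval.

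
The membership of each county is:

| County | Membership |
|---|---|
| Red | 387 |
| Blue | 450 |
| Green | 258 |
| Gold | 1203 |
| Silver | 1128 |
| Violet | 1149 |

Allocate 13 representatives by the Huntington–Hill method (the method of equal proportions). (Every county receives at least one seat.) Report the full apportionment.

Red: 1; Blue: 1; Green: 1; Gold: 4; Silver: 3; Violet: 3

With divisor 339: modified quotas Red 1.142, Blue 1.327, Green 0.761, Gold 3.549, Silver 3.327, Violet 3.389.
Geometric-mean thresholds: Red √(1·2)=1.414, Blue √(1·2)=1.414, Green (min 1), Gold √(3·4)=3.464, Silver √(3·4)=3.464, Violet √(3·4)=3.464.
Each quota rounded against its threshold gives Red 1, Blue 1, Green 1, Gold 4, Silver 3, Violet 3 (total 13).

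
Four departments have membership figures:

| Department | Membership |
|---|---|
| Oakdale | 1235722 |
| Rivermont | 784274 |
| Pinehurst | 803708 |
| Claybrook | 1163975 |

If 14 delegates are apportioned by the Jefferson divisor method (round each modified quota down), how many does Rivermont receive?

3

Standard divisor 3987679/14 ≈ 284834.214; standard quotas: Oakdale 4.338, Rivermont 2.753, Pinehurst 2.822, Claybrook 4.086.
Rounding down gives 4, 2, 2, 4 = 12 seats, so the divisor must be adjusted.
With modified divisor 254300: modified quotas Oakdale 4.859, Rivermont 3.084, Pinehurst 3.160, Claybrook 4.577.
Rounding down: Oakdale 4, Rivermont 3, Pinehurst 3, Claybrook 4 (total 14).
Rivermont receives 3.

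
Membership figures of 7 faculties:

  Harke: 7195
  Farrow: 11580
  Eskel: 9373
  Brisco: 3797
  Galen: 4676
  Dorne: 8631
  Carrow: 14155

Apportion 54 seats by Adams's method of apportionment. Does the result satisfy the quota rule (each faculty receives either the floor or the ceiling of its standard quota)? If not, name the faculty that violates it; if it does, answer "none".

none

Standard quotas: Harke 6.540, Farrow 10.526, Eskel 8.520, Brisco 3.451, Galen 4.250, Dorne 7.845, Carrow 12.867.
Adams allocation: Harke 7, Farrow 10, Eskel 8, Brisco 4, Galen 4, Dorne 8, Carrow 13.
Every allocation lies between the lower and upper quota.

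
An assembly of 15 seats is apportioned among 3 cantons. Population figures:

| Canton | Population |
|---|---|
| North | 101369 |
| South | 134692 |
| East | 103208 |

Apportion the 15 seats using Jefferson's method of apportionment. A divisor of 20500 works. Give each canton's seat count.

With modified divisor 20500: modified quotas North 4.945, South 6.570, East 5.035.
Rounding down: North 4, South 6, East 5 (total 15).

North 4, South 6, East 5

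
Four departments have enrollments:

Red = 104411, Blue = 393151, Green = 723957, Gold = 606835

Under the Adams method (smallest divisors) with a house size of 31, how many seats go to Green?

Standard divisor 1828354/31 ≈ 58979.161; standard quotas: Red 1.770, Blue 6.666, Green 12.275, Gold 10.289.
Rounding up gives 2, 7, 13, 11 = 33 seats, so the divisor must be adjusted.
With modified divisor 63100: modified quotas Red 1.655, Blue 6.231, Green 11.473, Gold 9.617.
Rounding up: Red 2, Blue 7, Green 12, Gold 10 (total 31).
Green receives 12.

12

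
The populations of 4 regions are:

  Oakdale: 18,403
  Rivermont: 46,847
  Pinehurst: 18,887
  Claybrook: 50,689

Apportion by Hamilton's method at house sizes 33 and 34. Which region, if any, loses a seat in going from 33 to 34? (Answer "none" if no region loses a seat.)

Oakdale

At 33 seats: Oakdale 5, Rivermont 11, Pinehurst 5, Claybrook 12.
At 34 seats: Oakdale 4, Rivermont 12, Pinehurst 5, Claybrook 13.
Oakdale drops from 5 to 4.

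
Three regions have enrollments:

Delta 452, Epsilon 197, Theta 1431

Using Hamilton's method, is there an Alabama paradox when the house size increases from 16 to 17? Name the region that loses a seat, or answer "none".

Epsilon

At 16 seats: Delta 3, Epsilon 2, Theta 11.
At 17 seats: Delta 4, Epsilon 1, Theta 12.
Epsilon drops from 2 to 1.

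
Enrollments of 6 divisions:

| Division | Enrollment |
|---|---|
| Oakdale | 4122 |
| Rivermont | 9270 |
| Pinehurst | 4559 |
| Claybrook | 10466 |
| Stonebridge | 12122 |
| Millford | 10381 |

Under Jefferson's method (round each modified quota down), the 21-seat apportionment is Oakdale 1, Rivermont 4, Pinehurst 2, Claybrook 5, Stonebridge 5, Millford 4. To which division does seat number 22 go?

Priority for the next seat is population ÷ (current seats + 1).
Priorities: Oakdale 2061.000, Rivermont 1854.000, Pinehurst 1519.667, Claybrook 1744.333, Stonebridge 2020.333, Millford 2076.200.
Highest priority: Millford.

Millford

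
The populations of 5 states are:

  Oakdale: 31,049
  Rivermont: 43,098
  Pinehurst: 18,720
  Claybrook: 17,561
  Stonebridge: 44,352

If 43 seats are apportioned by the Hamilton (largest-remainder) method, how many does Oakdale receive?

9

Standard divisor: 154780 ÷ 43 ≈ 3599.535.
Standard quotas: Oakdale 8.6258, Rivermont 11.9732, Pinehurst 5.2007, Claybrook 4.8787, Stonebridge 12.3216.
Lower quotas: Oakdale 8, Rivermont 11, Pinehurst 5, Claybrook 4, Stonebridge 12 (sum 40, leaving 3 seats).
Remainders in descending order: Rivermont 0.9732, Claybrook 0.8787, Oakdale 0.6258, Stonebridge 0.3216, Pinehurst 0.2007.
The surplus seats go to Rivermont, Claybrook, Oakdale.
Oakdale receives 9.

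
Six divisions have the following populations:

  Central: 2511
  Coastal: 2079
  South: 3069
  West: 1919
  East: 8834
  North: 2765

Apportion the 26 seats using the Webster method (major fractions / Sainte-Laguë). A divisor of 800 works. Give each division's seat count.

Central 3, Coastal 3, South 4, West 2, East 11, North 3

With modified divisor 800: modified quotas Central 3.139, Coastal 2.599, South 3.836, West 2.399, East 11.043, North 3.456.
Rounding to the nearest integer: Central 3, Coastal 3, South 4, West 2, East 11, North 3 (total 26).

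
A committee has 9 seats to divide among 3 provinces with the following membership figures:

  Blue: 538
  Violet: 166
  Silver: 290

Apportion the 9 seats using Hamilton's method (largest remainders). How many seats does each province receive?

Total 994; standard divisor 994/9 ≈ 110.444.
Standard quotas: Blue 4.871, Violet 1.503, Silver 2.626.
Lower quotas: Blue 4, Violet 1, Silver 2 (sum 7, leaving 2 seats).
Remainders in descending order: Blue 0.871, Silver 0.626, Violet 0.503.
Largest remainders: Blue, Silver receive the extra seats.

Blue 5, Violet 1, Silver 3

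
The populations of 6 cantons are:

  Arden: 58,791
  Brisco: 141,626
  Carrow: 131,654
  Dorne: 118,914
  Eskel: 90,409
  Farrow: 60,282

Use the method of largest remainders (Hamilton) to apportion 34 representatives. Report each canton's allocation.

Total 601676; standard divisor 601676/34 ≈ 17696.353.
Standard quotas: Arden 3.3222, Brisco 8.0031, Carrow 7.4396, Dorne 6.7197, Eskel 5.1089, Farrow 3.4065.
Lower quotas: Arden 3, Brisco 8, Carrow 7, Dorne 6, Eskel 5, Farrow 3 (sum 32, leaving 2 seats).
Remainders in descending order: Dorne 0.7197, Carrow 0.4396, Farrow 0.4065, Arden 0.3222, Eskel 0.1089, Brisco 0.0031.
The surplus seats go to Dorne, Carrow.

Arden 3, Brisco 8, Carrow 8, Dorne 7, Eskel 5, Farrow 3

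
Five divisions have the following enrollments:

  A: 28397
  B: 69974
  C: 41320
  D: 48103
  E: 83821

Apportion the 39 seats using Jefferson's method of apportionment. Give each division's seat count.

Standard divisor 271615/39 ≈ 6964.487; standard quotas: A 4.077, B 10.047, C 5.933, D 6.907, E 12.035.
Rounding down gives 4, 10, 5, 6, 12 = 37 seats, so the divisor must be adjusted.
With modified divisor 6700: modified quotas A 4.238, B 10.444, C 6.167, D 7.180, E 12.511.
Rounding down: A 4, B 10, C 6, D 7, E 12 (total 39).

A: 4, B: 10, C: 6, D: 7, E: 12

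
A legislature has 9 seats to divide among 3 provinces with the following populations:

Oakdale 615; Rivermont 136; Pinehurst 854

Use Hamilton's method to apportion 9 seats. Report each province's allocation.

Total 1605; standard divisor 1605/9 ≈ 178.333.
Standard quotas: Oakdale 3.449, Rivermont 0.763, Pinehurst 4.789.
Lower quotas: Oakdale 3, Rivermont 0, Pinehurst 4 (sum 7, leaving 2 seats).
Remainders in descending order: Pinehurst 0.789, Rivermont 0.763, Oakdale 0.449.
The surplus seats go to Pinehurst, Rivermont.

Oakdale=3, Rivermont=1, Pinehurst=5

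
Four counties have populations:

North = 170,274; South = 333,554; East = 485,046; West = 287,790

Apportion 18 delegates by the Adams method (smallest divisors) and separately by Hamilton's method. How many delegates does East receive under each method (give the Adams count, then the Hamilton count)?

6 and 7

Adams: North 3, South 5, East 6, West 4.
Hamilton: North 2, South 5, East 7, West 4.
East gets 6 under Adams and 7 under Hamilton.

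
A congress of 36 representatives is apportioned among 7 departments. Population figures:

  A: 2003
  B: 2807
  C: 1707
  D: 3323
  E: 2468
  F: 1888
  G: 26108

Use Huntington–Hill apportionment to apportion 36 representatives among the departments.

A 2; B 2; C 2; D 3; E 2; F 2; G 23

With divisor 1153: modified quotas A 1.737, B 2.435, C 1.480, D 2.882, E 2.141, F 1.637, G 22.644.
Geometric-mean thresholds: A √(1·2)=1.414, B √(2·3)=2.449, C √(1·2)=1.414, D √(2·3)=2.449, E √(2·3)=2.449, F √(1·2)=1.414, G √(22·23)=22.494.
Each quota rounded against its threshold gives A 2, B 2, C 2, D 3, E 2, F 2, G 23 (total 36).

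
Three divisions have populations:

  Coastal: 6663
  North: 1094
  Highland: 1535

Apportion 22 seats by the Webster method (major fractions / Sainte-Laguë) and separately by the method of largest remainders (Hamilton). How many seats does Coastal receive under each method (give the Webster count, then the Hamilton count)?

15 and 16

Webster: Coastal 15, North 3, Highland 4.
Hamilton: Coastal 16, North 2, Highland 4.
Coastal gets 15 under Webster and 16 under Hamilton.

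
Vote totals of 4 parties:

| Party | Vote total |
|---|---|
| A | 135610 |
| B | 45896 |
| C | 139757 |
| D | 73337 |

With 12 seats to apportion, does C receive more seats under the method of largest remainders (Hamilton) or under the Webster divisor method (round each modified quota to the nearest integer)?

Hamilton: A 4, B 2, C 4, D 2.
Webster: A 4, B 1, C 5, D 2.
C gets 4 under Hamilton and 5 under Webster.

Webster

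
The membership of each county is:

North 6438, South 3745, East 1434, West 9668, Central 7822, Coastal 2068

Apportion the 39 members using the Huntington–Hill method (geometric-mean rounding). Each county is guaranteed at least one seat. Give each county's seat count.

With divisor 831: modified quotas North 7.747, South 4.507, East 1.726, West 11.634, Central 9.413, Coastal 2.489.
Geometric-mean thresholds: North √(7·8)=7.483, South √(4·5)=4.472, East √(1·2)=1.414, West √(11·12)=11.489, Central √(9·10)=9.487, Coastal √(2·3)=2.449.
Each quota rounded against its threshold gives North 8, South 5, East 2, West 12, Central 9, Coastal 3 (total 39).

North 8, South 5, East 2, West 12, Central 9, Coastal 3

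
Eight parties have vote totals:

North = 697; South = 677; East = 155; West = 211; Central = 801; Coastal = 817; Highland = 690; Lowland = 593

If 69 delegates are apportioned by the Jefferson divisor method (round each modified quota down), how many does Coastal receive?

12

Standard divisor 4641/69 ≈ 67.261; standard quotas: North 10.363, South 10.065, East 2.304, West 3.137, Central 11.909, Coastal 12.147, Highland 10.259, Lowland 8.816.
Rounding down gives 10, 10, 2, 3, 11, 12, 10, 8 = 66 seats, so the divisor must be adjusted.
With modified divisor 63: modified quotas North 11.063, South 10.746, East 2.460, West 3.349, Central 12.714, Coastal 12.968, Highland 10.952, Lowland 9.413.
Rounding down: North 11, South 10, East 2, West 3, Central 12, Coastal 12, Highland 10, Lowland 9 (total 69).
Coastal receives 12.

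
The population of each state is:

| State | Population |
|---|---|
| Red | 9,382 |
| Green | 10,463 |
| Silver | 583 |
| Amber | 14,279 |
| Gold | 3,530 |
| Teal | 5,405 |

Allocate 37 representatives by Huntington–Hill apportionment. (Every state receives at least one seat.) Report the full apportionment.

Red=8, Green=9, Silver=1, Amber=12, Gold=3, Teal=4

With divisor 1221: modified quotas Red 7.684, Green 8.569, Silver 0.477, Amber 11.695, Gold 2.891, Teal 4.427.
Geometric-mean thresholds: Red √(7·8)=7.483, Green √(8·9)=8.485, Silver (min 1), Amber √(11·12)=11.489, Gold √(2·3)=2.449, Teal √(4·5)=4.472.
Each quota rounded against its threshold gives Red 8, Green 9, Silver 1, Amber 12, Gold 3, Teal 4 (total 37).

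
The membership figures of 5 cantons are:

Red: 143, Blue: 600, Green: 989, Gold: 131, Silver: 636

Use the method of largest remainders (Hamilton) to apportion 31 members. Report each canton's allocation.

Red 2, Blue 7, Green 12, Gold 2, Silver 8

The standard divisor is 2499/31 ≈ 80.613.
Standard quotas: Red 1.774, Blue 7.443, Green 12.269, Gold 1.625, Silver 7.890.
Lower quotas: Red 1, Blue 7, Green 12, Gold 1, Silver 7 (sum 28, leaving 3 seats).
Remainders in descending order: Silver 0.890, Red 0.774, Gold 0.625, Blue 0.443, Green 0.269.
Largest remainders: Silver, Red, Gold receive the extra seats.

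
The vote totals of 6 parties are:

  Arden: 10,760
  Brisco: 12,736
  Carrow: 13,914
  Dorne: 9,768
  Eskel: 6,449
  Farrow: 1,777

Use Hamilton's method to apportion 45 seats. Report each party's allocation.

The standard divisor is 55404/45 ≈ 1231.2.
Standard quotas: Arden 8.7394, Brisco 10.3444, Carrow 11.3012, Dorne 7.9337, Eskel 5.2380, Farrow 1.4433.
Lower quotas: Arden 8, Brisco 10, Carrow 11, Dorne 7, Eskel 5, Farrow 1 (sum 42, leaving 3 seats).
Remainders in descending order: Dorne 0.9337, Arden 0.7394, Farrow 0.4433, Brisco 0.3444, Carrow 0.3012, Eskel 0.2380.
Largest remainders: Dorne, Arden, Farrow receive the extra seats.

Arden 9, Brisco 10, Carrow 11, Dorne 8, Eskel 5, Farrow 2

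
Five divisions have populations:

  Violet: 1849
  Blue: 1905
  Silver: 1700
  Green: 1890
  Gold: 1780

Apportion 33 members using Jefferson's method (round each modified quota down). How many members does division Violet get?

7

Standard divisor 9124/33 ≈ 276.485; standard quotas: Violet 6.688, Blue 6.890, Silver 6.149, Green 6.836, Gold 6.438.
Rounding down gives 6, 6, 6, 6, 6 = 30 seats, so the divisor must be adjusted.
With modified divisor 260: modified quotas Violet 7.112, Blue 7.327, Silver 6.538, Green 7.269, Gold 6.846.
Rounding down: Violet 7, Blue 7, Silver 6, Green 7, Gold 6 (total 33).
Violet receives 7.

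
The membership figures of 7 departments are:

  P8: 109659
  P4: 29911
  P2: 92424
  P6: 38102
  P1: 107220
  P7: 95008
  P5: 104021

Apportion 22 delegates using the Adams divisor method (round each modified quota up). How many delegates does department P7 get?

4

Standard divisor 576345/22 ≈ 26197.5; standard quotas: P8 4.186, P4 1.142, P2 3.528, P6 1.454, P1 4.093, P7 3.627, P5 3.971.
Rounding up gives 5, 2, 4, 2, 5, 4, 4 = 26 seats, so the divisor must be adjusted.
With modified divisor 31200: modified quotas P8 3.515, P4 0.959, P2 2.962, P6 1.221, P1 3.437, P7 3.045, P5 3.334.
Rounding up: P8 4, P4 1, P2 3, P6 2, P1 4, P7 4, P5 4 (total 22).
P7 receives 4.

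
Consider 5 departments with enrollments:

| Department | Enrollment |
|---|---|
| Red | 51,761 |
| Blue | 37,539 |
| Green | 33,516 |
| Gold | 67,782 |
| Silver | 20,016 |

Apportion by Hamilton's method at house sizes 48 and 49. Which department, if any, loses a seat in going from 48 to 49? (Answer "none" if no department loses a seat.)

At 48 seats: Red 12, Blue 8, Green 8, Gold 15, Silver 5.
At 49 seats: Red 12, Blue 9, Green 8, Gold 16, Silver 4.
Silver drops from 5 to 4.

Silver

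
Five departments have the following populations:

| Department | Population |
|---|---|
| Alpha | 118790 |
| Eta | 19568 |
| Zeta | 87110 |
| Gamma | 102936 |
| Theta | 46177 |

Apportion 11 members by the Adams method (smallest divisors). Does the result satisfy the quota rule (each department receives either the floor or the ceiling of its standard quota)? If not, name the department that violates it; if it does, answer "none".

Standard quotas: Alpha 3.488, Eta 0.575, Zeta 2.558, Gamma 3.023, Theta 1.356.
Adams allocation: Alpha 3, Eta 1, Zeta 2, Gamma 3, Theta 2.
Every allocation lies between the lower and upper quota.

none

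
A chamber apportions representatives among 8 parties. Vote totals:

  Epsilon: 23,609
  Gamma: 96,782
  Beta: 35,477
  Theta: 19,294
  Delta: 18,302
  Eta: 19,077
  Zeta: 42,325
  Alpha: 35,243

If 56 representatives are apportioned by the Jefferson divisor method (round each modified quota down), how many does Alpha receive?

7

Standard divisor 290109/56 ≈ 5180.518; standard quotas: Epsilon 4.557, Gamma 18.682, Beta 6.848, Theta 3.724, Delta 3.533, Eta 3.682, Zeta 8.170, Alpha 6.803.
Rounding down gives 4, 18, 6, 3, 3, 3, 8, 6 = 51 seats, so the divisor must be adjusted.
With modified divisor 4796: modified quotas Epsilon 4.923, Gamma 20.180, Beta 7.397, Theta 4.023, Delta 3.816, Eta 3.978, Zeta 8.825, Alpha 7.348.
Rounding down: Epsilon 4, Gamma 20, Beta 7, Theta 4, Delta 3, Eta 3, Zeta 8, Alpha 7 (total 56).
Alpha receives 7.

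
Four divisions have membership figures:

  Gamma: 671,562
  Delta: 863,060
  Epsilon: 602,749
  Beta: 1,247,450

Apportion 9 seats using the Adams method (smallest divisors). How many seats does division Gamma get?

Standard divisor 3384821/9 ≈ 376091.222; standard quotas: Gamma 1.786, Delta 2.295, Epsilon 1.603, Beta 3.317.
Rounding up gives 2, 3, 2, 4 = 11 seats, so the divisor must be adjusted.
With modified divisor 517100: modified quotas Gamma 1.299, Delta 1.669, Epsilon 1.166, Beta 2.412.
Rounding up: Gamma 2, Delta 2, Epsilon 2, Beta 3 (total 9).
Gamma receives 2.

2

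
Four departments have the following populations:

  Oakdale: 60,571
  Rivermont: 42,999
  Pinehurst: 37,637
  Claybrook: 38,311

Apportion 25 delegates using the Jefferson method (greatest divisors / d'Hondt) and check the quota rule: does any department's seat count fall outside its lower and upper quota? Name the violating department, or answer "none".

Standard quotas: Oakdale 8.435, Rivermont 5.988, Pinehurst 5.241, Claybrook 5.335.
Jefferson allocation: Oakdale 9, Rivermont 6, Pinehurst 5, Claybrook 5.
Every allocation lies between the lower and upper quota.

none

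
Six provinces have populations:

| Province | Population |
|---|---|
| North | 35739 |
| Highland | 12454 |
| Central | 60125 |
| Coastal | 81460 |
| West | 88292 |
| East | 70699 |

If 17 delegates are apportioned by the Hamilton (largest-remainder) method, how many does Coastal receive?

4

Total 348769; standard divisor 348769/17 ≈ 20515.824.
Standard quotas: North 1.7420, Highland 0.6070, Central 2.9307, Coastal 3.9706, West 4.3036, East 3.4461.
Lower quotas: North 1, Highland 0, Central 2, Coastal 3, West 4, East 3 (sum 13, leaving 4 seats).
Remainders in descending order: Coastal 0.9706, Central 0.9307, North 0.7420, Highland 0.6070, East 0.4461, West 0.3036.
The surplus seats go to Coastal, Central, North, Highland.
Coastal receives 4.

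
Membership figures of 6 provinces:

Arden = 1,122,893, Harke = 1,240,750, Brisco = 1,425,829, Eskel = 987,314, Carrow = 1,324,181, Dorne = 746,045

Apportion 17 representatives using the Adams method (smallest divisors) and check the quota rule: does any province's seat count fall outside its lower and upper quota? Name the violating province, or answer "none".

none

Standard quotas: Arden 2.788, Harke 3.081, Brisco 3.540, Eskel 2.451, Carrow 3.288, Dorne 1.852.
Adams allocation: Arden 3, Harke 3, Brisco 3, Eskel 3, Carrow 3, Dorne 2.
Every allocation lies between the lower and upper quota.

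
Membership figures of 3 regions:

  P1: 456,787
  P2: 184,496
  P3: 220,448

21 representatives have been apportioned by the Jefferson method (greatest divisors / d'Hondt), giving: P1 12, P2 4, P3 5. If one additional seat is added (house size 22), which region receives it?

Priority for the next seat is population ÷ (current seats + 1).
Priorities: P1 35137.462, P2 36899.200, P3 36741.333.
Highest priority: P2.

P2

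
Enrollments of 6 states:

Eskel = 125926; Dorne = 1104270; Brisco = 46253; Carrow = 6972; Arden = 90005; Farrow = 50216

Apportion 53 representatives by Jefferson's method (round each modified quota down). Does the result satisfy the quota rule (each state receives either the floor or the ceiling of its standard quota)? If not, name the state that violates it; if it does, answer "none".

Standard quotas: Eskel 4.688, Dorne 41.110, Brisco 1.722, Carrow 0.260, Arden 3.351, Farrow 1.869.
Jefferson allocation: Eskel 5, Dorne 43, Brisco 1, Carrow 0, Arden 3, Farrow 1.
Dorne has quota 41.110 (lower 41, upper 42) but receives 43 — outside the quota interval.

Dorne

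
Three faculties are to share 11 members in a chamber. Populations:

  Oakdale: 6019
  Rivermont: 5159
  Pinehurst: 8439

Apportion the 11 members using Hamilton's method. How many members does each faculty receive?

Oakdale: 3, Rivermont: 3, Pinehurst: 5

Standard divisor: 19617 ÷ 11 ≈ 1783.364.
Standard quotas: Oakdale 3.3751, Rivermont 2.8928, Pinehurst 4.7321.
Lower quotas: Oakdale 3, Rivermont 2, Pinehurst 4 (sum 9, leaving 2 seats).
Remainders in descending order: Rivermont 0.8928, Pinehurst 0.7321, Oakdale 0.3751.
Largest remainders: Rivermont, Pinehurst receive the extra seats.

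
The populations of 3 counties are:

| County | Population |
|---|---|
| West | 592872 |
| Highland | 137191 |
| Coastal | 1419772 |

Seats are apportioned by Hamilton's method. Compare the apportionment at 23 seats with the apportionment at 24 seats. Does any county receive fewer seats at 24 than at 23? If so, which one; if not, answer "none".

At 23 seats: West 6, Highland 2, Coastal 15.
At 24 seats: West 7, Highland 1, Coastal 16.
Highland drops from 2 to 1.

Highland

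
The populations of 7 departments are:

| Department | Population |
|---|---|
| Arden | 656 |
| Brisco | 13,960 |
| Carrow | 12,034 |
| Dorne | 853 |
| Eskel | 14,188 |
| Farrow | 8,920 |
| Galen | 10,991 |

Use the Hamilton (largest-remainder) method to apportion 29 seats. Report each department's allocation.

Standard divisor: 61602 ÷ 29 ≈ 2124.207.
Standard quotas: Arden 0.3088, Brisco 6.5719, Carrow 5.6652, Dorne 0.4016, Eskel 6.6792, Farrow 4.1992, Galen 5.1742.
Lower quotas: Arden 0, Brisco 6, Carrow 5, Dorne 0, Eskel 6, Farrow 4, Galen 5 (sum 26, leaving 3 seats).
Remainders in descending order: Eskel 0.6792, Carrow 0.6652, Brisco 0.5719, Dorne 0.4016, Arden 0.3088, Farrow 0.1992, Galen 0.1742.
Largest remainders: Eskel, Carrow, Brisco receive the extra seats.

Arden 0; Brisco 7; Carrow 6; Dorne 0; Eskel 7; Farrow 4; Galen 5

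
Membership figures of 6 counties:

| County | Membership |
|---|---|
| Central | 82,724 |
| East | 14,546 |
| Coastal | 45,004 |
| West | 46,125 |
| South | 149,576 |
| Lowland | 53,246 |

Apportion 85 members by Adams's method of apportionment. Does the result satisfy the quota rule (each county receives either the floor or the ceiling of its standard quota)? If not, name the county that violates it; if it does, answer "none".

Standard quotas: Central 17.973, East 3.160, Coastal 9.778, West 10.022, South 32.498, Lowland 11.569.
Adams allocation: Central 18, East 4, Coastal 10, West 10, South 31, Lowland 12.
South has quota 32.498 (lower 32, upper 33) but receives 31 — outside the quota interval.

South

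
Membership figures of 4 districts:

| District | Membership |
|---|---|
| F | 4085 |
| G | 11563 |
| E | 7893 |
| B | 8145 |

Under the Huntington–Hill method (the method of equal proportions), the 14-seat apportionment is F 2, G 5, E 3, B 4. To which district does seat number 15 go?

E

Priority for the next seat is population ÷ (√(s·(s+1))).
Priorities: F 1667.694, G 2111.105, E 2278.513, B 1821.277.
Highest priority: E.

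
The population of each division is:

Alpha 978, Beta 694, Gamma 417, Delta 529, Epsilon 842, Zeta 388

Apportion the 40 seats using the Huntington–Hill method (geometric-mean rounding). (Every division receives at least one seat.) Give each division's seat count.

Alpha: 10, Beta: 7, Gamma: 4, Delta: 6, Epsilon: 9, Zeta: 4

With divisor 95: modified quotas Alpha 10.295, Beta 7.305, Gamma 4.389, Delta 5.568, Epsilon 8.863, Zeta 4.084.
Geometric-mean thresholds: Alpha √(10·11)=10.488, Beta √(7·8)=7.483, Gamma √(4·5)=4.472, Delta √(5·6)=5.477, Epsilon √(8·9)=8.485, Zeta √(4·5)=4.472.
Each quota rounded against its threshold gives Alpha 10, Beta 7, Gamma 4, Delta 6, Epsilon 9, Zeta 4 (total 40).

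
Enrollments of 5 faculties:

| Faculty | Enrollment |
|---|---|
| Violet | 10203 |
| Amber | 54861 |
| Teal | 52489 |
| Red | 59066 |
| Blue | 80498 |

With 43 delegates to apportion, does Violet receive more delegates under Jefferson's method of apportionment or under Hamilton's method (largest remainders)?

Hamilton

Jefferson: Violet 1, Amber 9, Teal 9, Red 10, Blue 14.
Hamilton: Violet 2, Amber 9, Teal 9, Red 10, Blue 13.
Violet gets 1 under Jefferson and 2 under Hamilton.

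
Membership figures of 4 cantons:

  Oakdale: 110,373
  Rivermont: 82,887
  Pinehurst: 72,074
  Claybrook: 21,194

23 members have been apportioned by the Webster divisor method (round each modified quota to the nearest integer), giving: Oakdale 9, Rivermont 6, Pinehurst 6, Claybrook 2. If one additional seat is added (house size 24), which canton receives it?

Rivermont

Priority for the next seat is population ÷ (current seats + 0.5).
Priorities: Oakdale 11618.211, Rivermont 12751.846, Pinehurst 11088.308, Claybrook 8477.600.
Highest priority: Rivermont.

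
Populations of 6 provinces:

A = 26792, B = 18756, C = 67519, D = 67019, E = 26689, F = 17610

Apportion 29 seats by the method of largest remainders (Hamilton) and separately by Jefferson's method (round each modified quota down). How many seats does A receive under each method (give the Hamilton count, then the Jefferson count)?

Hamilton: A 4, B 2, C 9, D 9, E 3, F 2.
Jefferson: A 3, B 2, C 10, D 9, E 3, F 2.
A gets 4 under Hamilton and 3 under Jefferson.

4 and 3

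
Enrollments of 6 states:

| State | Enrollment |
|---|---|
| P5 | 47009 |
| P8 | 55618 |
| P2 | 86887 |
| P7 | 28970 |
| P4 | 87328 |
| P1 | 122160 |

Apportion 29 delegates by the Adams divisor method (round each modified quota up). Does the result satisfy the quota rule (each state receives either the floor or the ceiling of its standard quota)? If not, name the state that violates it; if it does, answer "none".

Standard quotas: P5 3.185, P8 3.769, P2 5.888, P7 1.963, P4 5.917, P1 8.278.
Adams allocation: P5 3, P8 4, P2 6, P7 2, P4 6, P1 8.
Every allocation lies between the lower and upper quota.

none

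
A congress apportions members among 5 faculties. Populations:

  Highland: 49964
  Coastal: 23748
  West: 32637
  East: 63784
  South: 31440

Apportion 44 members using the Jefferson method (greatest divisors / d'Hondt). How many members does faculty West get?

7

Standard divisor 201573/44 ≈ 4581.205; standard quotas: Highland 10.906, Coastal 5.184, West 7.124, East 13.923, South 6.863.
Rounding down gives 10, 5, 7, 13, 6 = 41 seats, so the divisor must be adjusted.
With modified divisor 4400: modified quotas Highland 11.355, Coastal 5.397, West 7.418, East 14.496, South 7.145.
Rounding down: Highland 11, Coastal 5, West 7, East 14, South 7 (total 44).
West receives 7.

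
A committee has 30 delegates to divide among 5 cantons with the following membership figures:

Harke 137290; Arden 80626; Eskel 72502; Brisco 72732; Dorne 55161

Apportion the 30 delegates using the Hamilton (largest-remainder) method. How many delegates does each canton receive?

Harke 10, Arden 6, Eskel 5, Brisco 5, Dorne 4

The standard divisor is 418311/30 ≈ 13943.7.
Standard quotas: Harke 9.8460, Arden 5.7823, Eskel 5.1996, Brisco 5.2161, Dorne 3.9560.
Lower quotas: Harke 9, Arden 5, Eskel 5, Brisco 5, Dorne 3 (sum 27, leaving 3 seats).
Remainders in descending order: Dorne 0.9560, Harke 0.8460, Arden 0.7823, Brisco 0.2161, Eskel 0.1996.
The surplus seats go to Dorne, Harke, Arden.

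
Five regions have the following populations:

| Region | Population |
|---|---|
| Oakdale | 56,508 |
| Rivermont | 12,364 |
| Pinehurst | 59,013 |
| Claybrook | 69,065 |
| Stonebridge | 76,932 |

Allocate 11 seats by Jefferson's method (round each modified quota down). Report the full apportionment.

Standard divisor 273882/11 ≈ 24898.364; standard quotas: Oakdale 2.270, Rivermont 0.497, Pinehurst 2.370, Claybrook 2.774, Stonebridge 3.090.
Rounding down gives 2, 0, 2, 2, 3 = 9 seats, so the divisor must be adjusted.
With modified divisor 19500: modified quotas Oakdale 2.898, Rivermont 0.634, Pinehurst 3.026, Claybrook 3.542, Stonebridge 3.945.
Rounding down: Oakdale 2, Rivermont 0, Pinehurst 3, Claybrook 3, Stonebridge 3 (total 11).

Oakdale 2, Rivermont 0, Pinehurst 3, Claybrook 3, Stonebridge 3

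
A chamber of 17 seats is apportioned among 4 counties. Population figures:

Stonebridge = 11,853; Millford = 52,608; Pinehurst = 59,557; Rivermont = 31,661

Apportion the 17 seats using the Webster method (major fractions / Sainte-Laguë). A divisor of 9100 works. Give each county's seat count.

With modified divisor 9100: modified quotas Stonebridge 1.303, Millford 5.781, Pinehurst 6.545, Rivermont 3.479.
Rounding to the nearest integer: Stonebridge 1, Millford 6, Pinehurst 7, Rivermont 3 (total 17).

Stonebridge: 1, Millford: 6, Pinehurst: 7, Rivermont: 3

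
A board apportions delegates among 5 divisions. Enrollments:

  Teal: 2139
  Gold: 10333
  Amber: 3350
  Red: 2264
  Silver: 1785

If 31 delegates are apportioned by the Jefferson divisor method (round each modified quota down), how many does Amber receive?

5

Standard divisor 19871/31 ≈ 641; standard quotas: Teal 3.337, Gold 16.120, Amber 5.226, Red 3.532, Silver 2.785.
Rounding down gives 3, 16, 5, 3, 2 = 29 seats, so the divisor must be adjusted.
With modified divisor 580: modified quotas Teal 3.688, Gold 17.816, Amber 5.776, Red 3.903, Silver 3.078.
Rounding down: Teal 3, Gold 17, Amber 5, Red 3, Silver 3 (total 31).
Amber receives 5.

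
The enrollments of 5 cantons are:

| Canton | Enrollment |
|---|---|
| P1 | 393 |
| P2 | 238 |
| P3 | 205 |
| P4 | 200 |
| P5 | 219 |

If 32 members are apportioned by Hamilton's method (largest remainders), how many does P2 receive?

6

Standard divisor: 1255 ÷ 32 ≈ 39.219.
Standard quotas: P1 10.021, P2 6.069, P3 5.227, P4 5.100, P5 5.584.
Lower quotas: P1 10, P2 6, P3 5, P4 5, P5 5 (sum 31, leaving 1 seat).
Remainders in descending order: P5 0.584, P3 0.227, P4 0.100, P2 0.069, P1 0.021.
Largest remainder: P5 receives the extra seat.
P2 receives 6.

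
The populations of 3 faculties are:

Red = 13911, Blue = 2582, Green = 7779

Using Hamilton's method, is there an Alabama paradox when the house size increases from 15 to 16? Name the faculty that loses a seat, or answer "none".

At 15 seats: Red 9, Blue 1, Green 5.
At 16 seats: Red 9, Blue 2, Green 5.
No faculty's allocation decreased.

none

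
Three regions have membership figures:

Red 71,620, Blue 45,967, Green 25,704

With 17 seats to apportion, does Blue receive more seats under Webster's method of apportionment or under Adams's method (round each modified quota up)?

Adams

Webster: Red 9, Blue 5, Green 3.
Adams: Red 8, Blue 6, Green 3.
Blue gets 5 under Webster and 6 under Adams.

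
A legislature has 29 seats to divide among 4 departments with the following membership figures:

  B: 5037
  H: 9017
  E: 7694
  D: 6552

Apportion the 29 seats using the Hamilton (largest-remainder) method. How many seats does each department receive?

B: 5, H: 9, E: 8, D: 7

Total 28300; standard divisor 28300/29 ≈ 975.862.
Standard quotas: B 5.1616, H 9.2400, E 7.8843, D 6.7141.
Lower quotas: B 5, H 9, E 7, D 6 (sum 27, leaving 2 seats).
Remainders in descending order: E 0.8843, D 0.7141, H 0.2400, B 0.1616.
The surplus seats go to E, D.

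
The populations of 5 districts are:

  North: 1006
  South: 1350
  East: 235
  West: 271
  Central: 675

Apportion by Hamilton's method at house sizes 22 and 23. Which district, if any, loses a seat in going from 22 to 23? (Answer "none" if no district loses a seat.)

East

At 22 seats: North 6, South 8, East 2, West 2, Central 4.
At 23 seats: North 7, South 9, East 1, West 2, Central 4.
East drops from 2 to 1.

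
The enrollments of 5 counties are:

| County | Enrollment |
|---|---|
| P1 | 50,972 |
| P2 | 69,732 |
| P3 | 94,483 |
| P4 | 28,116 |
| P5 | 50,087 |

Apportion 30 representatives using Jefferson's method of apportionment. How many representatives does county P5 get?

Standard divisor 293390/30 ≈ 9779.667; standard quotas: P1 5.212, P2 7.130, P3 9.661, P4 2.875, P5 5.122.
Rounding down gives 5, 7, 9, 2, 5 = 28 seats, so the divisor must be adjusted.
With modified divisor 9000: modified quotas P1 5.664, P2 7.748, P3 10.498, P4 3.124, P5 5.565.
Rounding down: P1 5, P2 7, P3 10, P4 3, P5 5 (total 30).
P5 receives 5.

5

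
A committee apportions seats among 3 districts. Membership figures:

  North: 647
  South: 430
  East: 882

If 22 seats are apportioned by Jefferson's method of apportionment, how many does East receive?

Standard divisor 1959/22 ≈ 89.045; standard quotas: North 7.266, South 4.829, East 9.905.
Rounding down gives 7, 4, 9 = 20 seats, so the divisor must be adjusted.
With modified divisor 83: modified quotas North 7.795, South 5.181, East 10.627.
Rounding down: North 7, South 5, East 10 (total 22).
East receives 10.

10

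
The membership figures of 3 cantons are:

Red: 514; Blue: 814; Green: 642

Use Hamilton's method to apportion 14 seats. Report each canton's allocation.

Standard divisor: 1970 ÷ 14 ≈ 140.714.
Standard quotas: Red 3.653, Blue 5.785, Green 4.562.
Lower quotas: Red 3, Blue 5, Green 4 (sum 12, leaving 2 seats).
Remainders in descending order: Blue 0.785, Red 0.653, Green 0.562.
Largest remainders: Blue, Red receive the extra seats.

Red 4, Blue 6, Green 4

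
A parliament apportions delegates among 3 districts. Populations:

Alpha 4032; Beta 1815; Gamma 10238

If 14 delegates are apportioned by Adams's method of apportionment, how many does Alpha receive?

4

Standard divisor 16085/14 ≈ 1148.929; standard quotas: Alpha 3.509, Beta 1.580, Gamma 8.911.
Rounding up gives 4, 2, 9 = 15 seats, so the divisor must be adjusted.
With modified divisor 1300: modified quotas Alpha 3.102, Beta 1.396, Gamma 7.875.
Rounding up: Alpha 4, Beta 2, Gamma 8 (total 14).
Alpha receives 4.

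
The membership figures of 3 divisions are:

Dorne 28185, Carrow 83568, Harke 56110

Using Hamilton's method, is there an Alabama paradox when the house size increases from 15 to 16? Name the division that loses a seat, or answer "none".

At 15 seats: Dorne 3, Carrow 7, Harke 5.
At 16 seats: Dorne 3, Carrow 8, Harke 5.
No division's allocation decreased.

none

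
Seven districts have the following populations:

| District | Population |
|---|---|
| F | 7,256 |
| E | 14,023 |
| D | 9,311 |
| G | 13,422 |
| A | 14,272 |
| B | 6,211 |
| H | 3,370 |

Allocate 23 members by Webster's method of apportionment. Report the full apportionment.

Standard divisor 67865/23 ≈ 2950.652; standard quotas: F 2.459, E 4.753, D 3.156, G 4.549, A 4.837, B 2.105, H 1.142.
Rounding to the nearest integer gives F 2, E 5, D 3, G 5, A 5, B 2, H 1 — total 23, matching the house size, so no adjustment is needed.

F=2, E=5, D=3, G=5, A=5, B=2, H=1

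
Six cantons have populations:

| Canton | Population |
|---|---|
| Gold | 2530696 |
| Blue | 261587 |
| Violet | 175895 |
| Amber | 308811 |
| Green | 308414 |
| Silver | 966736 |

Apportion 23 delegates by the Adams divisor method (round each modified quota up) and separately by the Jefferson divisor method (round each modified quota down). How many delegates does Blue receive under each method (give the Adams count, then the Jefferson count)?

Adams: Gold 11, Blue 2, Violet 1, Amber 2, Green 2, Silver 5.
Jefferson: Gold 14, Blue 1, Violet 1, Amber 1, Green 1, Silver 5.
Blue gets 2 under Adams and 1 under Jefferson.

2 and 1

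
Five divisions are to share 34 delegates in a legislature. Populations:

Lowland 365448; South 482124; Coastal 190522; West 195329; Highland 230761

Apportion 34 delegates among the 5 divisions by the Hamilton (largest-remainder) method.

Lowland=9, South=11, Coastal=4, West=5, Highland=5

Standard divisor: 1464184 ÷ 34 ≈ 43064.235.
Standard quotas: Lowland 8.4861, South 11.1955, Coastal 4.4241, West 4.5358, Highland 5.3585.
Lower quotas: Lowland 8, South 11, Coastal 4, West 4, Highland 5 (sum 32, leaving 2 seats).
Remainders in descending order: West 0.5358, Lowland 0.4861, Coastal 0.4241, Highland 0.3585, South 0.1955.
The surplus seats go to West, Lowland.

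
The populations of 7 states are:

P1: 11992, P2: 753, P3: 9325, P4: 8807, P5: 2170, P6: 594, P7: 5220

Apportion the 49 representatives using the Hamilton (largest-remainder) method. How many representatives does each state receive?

P1: 15, P2: 1, P3: 12, P4: 11, P5: 3, P6: 1, P7: 6

Standard divisor: 38861 ÷ 49 ≈ 793.082.
Standard quotas: P1 15.1208, P2 0.9495, P3 11.7579, P4 11.1048, P5 2.7362, P6 0.7490, P7 6.5819.
Lower quotas: P1 15, P2 0, P3 11, P4 11, P5 2, P6 0, P7 6 (sum 45, leaving 4 seats).
Remainders in descending order: P2 0.9495, P3 0.7579, P6 0.7490, P5 0.7362, P7 0.5819, P1 0.1208, P4 0.1048.
The surplus seats go to P2, P3, P6, P5.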